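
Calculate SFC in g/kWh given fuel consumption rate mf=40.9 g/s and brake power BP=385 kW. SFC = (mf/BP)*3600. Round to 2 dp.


SFC = (mf / BP) * 3600
Rate = 40.9 / 385 = 0.106234 g/(s*kW)
SFC = 0.106234 * 3600 = 382.44 g/kWh


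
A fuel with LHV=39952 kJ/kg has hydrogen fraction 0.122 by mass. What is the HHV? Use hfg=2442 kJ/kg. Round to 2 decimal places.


HHV = LHV + hfg * 9 * H
Water addition = 2442 * 9 * 0.122 = 2681.316 kJ/kg
HHV = 39952 + 2681.316 = 42633.32 kJ/kg


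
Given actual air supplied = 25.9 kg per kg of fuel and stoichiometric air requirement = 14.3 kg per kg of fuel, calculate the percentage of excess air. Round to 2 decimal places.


Excess air = actual - stoichiometric = 25.9 - 14.3 = 11.60 kg/kg fuel
Excess air % = (excess / stoich) * 100 = (11.60 / 14.3) * 100 = 81.12%


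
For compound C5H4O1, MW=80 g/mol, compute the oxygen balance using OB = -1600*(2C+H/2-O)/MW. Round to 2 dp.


OB = -1600 * (2C + H/2 - O) / MW
Inner = 2*5 + 4/2 - 1 = 11.00
OB = -1600 * 11.00 / 80 = -220.00%


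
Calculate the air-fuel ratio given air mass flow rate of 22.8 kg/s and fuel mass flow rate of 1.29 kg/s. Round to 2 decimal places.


AFR = m_air / m_fuel
AFR = 22.8 / 1.29 = 17.67


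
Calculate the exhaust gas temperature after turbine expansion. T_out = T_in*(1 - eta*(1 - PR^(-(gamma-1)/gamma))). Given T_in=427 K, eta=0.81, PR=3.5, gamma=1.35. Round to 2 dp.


T_out = T_in * (1 - eta * (1 - PR^(-(gamma-1)/gamma)))
Exponent = -(1.35-1)/1.35 = -0.25925926
PR^exp = 3.5^(-0.25925926) = 0.72267881
Factor = 1 - 0.81*(1 - 0.72267881) = 0.77536984
T_out = 427 * 0.77536984 = 331.08 K


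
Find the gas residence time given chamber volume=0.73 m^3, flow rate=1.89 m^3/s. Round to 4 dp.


tau = V / Q_flow
tau = 0.73 / 1.89 = 0.3862 s


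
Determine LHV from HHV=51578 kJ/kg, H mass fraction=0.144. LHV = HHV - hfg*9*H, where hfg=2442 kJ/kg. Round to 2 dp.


LHV = HHV - hfg * 9 * H
Water correction = 2442 * 9 * 0.144 = 3164.832 kJ/kg
LHV = 51578 - 3164.832 = 48413.17 kJ/kg


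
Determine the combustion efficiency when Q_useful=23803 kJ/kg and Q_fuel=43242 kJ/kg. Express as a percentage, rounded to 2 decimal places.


Efficiency = (Q_useful / Q_fuel) * 100
Efficiency = (23803 / 43242) * 100
Efficiency = 0.5505 * 100 = 55.05%


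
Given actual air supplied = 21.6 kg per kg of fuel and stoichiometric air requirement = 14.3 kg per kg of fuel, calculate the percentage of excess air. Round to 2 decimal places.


Excess air = actual - stoichiometric = 21.6 - 14.3 = 7.30 kg/kg fuel
Excess air % = (excess / stoich) * 100 = (7.30 / 14.3) * 100 = 51.05%


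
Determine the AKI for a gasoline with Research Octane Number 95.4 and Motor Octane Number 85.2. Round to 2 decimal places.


AKI = (RON + MON) / 2
AKI = (95.4 + 85.2) / 2
AKI = 180.6 / 2 = 90.30


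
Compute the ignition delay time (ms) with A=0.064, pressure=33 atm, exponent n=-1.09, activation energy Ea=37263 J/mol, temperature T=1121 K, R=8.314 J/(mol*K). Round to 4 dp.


tau = A * P^n * exp(Ea/(R*T))
P^n = 33^(-1.09) = 0.02212177
Ea/(R*T) = 37263/(8.314*1121) = 3.998179
exp(Ea/(R*T)) = 54.498792
tau = 0.064 * 0.02212177 * 54.498792 = 0.0772 ms


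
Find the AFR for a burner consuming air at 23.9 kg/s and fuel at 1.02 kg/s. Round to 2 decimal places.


AFR = m_air / m_fuel
AFR = 23.9 / 1.02 = 23.43


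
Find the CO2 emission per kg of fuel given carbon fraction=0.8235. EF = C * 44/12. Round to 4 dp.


EF = C_frac * (M_CO2 / M_C)
EF = 0.8235 * (44/12)
EF = 0.8235 * 3.666667 = 3.0195 kg_CO2/kg_fuel


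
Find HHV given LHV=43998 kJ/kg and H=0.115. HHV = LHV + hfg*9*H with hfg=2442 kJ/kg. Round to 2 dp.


HHV = LHV + hfg * 9 * H
Water addition = 2442 * 9 * 0.115 = 2527.470 kJ/kg
HHV = 43998 + 2527.470 = 46525.47 kJ/kg


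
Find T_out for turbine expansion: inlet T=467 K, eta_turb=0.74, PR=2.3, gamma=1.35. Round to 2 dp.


T_out = T_in * (1 - eta * (1 - PR^(-(gamma-1)/gamma)))
Exponent = -(1.35-1)/1.35 = -0.25925926
PR^exp = 2.3^(-0.25925926) = 0.80578413
Factor = 1 - 0.74*(1 - 0.80578413) = 0.85628026
T_out = 467 * 0.85628026 = 399.88 K


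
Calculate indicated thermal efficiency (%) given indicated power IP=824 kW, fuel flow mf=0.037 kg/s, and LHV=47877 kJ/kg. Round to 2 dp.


eta_ith = (IP / (mf * LHV)) * 100
Denominator = 0.037 * 47877 = 1771.4490 kW
eta_ith = (824 / 1771.4490) * 100 = 46.52%


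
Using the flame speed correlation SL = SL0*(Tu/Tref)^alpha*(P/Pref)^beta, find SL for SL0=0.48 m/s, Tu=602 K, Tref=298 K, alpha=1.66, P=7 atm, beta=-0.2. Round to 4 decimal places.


SL = SL0 * (Tu/Tref)^alpha * (P/Pref)^beta
T ratio = 602/298 = 2.02013423
(T ratio)^alpha = 2.02013423^1.66 = 3.213151
(P/Pref)^beta = 7^(-0.2) = 0.677611
SL = 0.48 * 3.213151 * 0.677611 = 1.0451 m/s


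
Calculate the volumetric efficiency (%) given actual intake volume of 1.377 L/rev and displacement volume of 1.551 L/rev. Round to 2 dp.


eta_v = (V_actual / V_disp) * 100
Ratio = 1.377 / 1.551 = 0.8878
eta_v = 0.8878 * 100 = 88.78%


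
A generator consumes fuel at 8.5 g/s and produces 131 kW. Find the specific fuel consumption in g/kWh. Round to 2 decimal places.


SFC = (mf / BP) * 3600
Rate = 8.5 / 131 = 0.064885 g/(s*kW)
SFC = 0.064885 * 3600 = 233.59 g/kWh


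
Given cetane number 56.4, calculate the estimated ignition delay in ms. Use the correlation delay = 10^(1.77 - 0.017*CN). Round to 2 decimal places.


delay = 10^(1.77 - 0.017*CN)
Exponent = 1.77 - 0.017*56.4 = 0.8112
delay = 10^0.8112 = 6.47 ms


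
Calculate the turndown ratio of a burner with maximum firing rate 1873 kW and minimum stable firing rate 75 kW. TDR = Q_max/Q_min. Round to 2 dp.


TDR = Q_max / Q_min
TDR = 1873 / 75 = 24.97


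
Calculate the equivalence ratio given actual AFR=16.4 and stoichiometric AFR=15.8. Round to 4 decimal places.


phi = AFR_stoich / AFR_actual
phi = 15.8 / 16.4 = 0.9634


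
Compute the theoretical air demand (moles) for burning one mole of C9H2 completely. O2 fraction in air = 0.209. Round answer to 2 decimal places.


Balanced combustion: C9H2 + 9.5 O2 -> 9 CO2 + 1 H2O
O2 needed = C + H/4 = 9 + 2/4 = 9.50 moles
Air moles = O2 / 0.209 = 9.50 / 0.209 = 45.45 moles air


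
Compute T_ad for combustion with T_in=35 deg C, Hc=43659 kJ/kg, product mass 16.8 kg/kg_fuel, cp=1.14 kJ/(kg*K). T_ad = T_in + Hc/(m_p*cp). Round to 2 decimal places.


T_ad = T_in + Hc / (m_p * cp)
Denominator = 16.8 * 1.14 = 19.1520
Temperature rise = 43659 / 19.1520 = 2279.61 K
T_ad = 35 + 2279.61 = 2314.61 deg C


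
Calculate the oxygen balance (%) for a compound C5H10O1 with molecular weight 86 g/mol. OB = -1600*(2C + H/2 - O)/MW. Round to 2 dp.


OB = -1600 * (2C + H/2 - O) / MW
Inner = 2*5 + 10/2 - 1 = 14.00
OB = -1600 * 14.00 / 86 = -260.47%


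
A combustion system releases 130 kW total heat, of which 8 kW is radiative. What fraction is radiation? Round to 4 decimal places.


f_rad = Q_rad / Q_total
f_rad = 8 / 130 = 0.0615


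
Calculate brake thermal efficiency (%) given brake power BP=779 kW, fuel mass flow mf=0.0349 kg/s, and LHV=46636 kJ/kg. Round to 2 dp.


eta_BTE = (BP / (mf * LHV)) * 100
Denominator = 0.0349 * 46636 = 1627.5964 kW
eta_BTE = (779 / 1627.5964) * 100 = 47.86%


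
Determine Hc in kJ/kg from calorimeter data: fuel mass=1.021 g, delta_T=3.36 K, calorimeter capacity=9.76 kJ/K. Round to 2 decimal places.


Hc = C_cal * delta_T / m_fuel
Q_released = 9.76 * 3.36 = 32.7936 kJ
m_fuel = 1.021 g = 1.021/1000 kg = 0.001021 kg
Hc = 32.7936 / 0.001021 = 32119.10 kJ/kg


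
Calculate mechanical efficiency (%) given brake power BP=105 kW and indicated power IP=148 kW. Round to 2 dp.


eta_mech = (BP / IP) * 100
Ratio = 105 / 148 = 0.7095
eta_mech = 0.7095 * 100 = 70.95%


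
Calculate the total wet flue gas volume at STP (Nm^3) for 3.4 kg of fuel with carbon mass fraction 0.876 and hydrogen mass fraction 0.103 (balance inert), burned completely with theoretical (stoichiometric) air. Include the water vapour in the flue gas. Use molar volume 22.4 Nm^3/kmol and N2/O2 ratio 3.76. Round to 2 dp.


Per kg fuel: CO2 = (C/12 kmol)*22.4 = (0.876/12)*22.4 = 1.63520 Nm^3
Per kg fuel: H2O = (H/2 kmol)*22.4 = (0.103/2)*22.4 = 1.15360 Nm^3
O2 needed per kg fuel = C/12 + H/4 = 0.876/12 + 0.103/4 = 0.09875000 kmol
Per kg fuel: N2 = O2*3.76*22.4 = 0.09875000*3.76*22.4 = 8.31712 Nm^3
Total per kg = 1.63520 + 1.15360 + 8.31712 = 11.10592 Nm^3
Total = 11.10592 * 3.4 = 37.76 Nm^3


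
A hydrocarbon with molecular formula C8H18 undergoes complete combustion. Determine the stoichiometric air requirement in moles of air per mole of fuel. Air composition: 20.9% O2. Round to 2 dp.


Balanced combustion: C8H18 + 12.5 O2 -> 8 CO2 + 9 H2O
O2 needed = C + H/4 = 8 + 18/4 = 12.50 moles
Air moles = O2 / 0.209 = 12.50 / 0.209 = 59.81 moles air


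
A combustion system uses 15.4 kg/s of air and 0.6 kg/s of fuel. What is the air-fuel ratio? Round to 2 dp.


AFR = m_air / m_fuel
AFR = 15.4 / 0.6 = 25.67


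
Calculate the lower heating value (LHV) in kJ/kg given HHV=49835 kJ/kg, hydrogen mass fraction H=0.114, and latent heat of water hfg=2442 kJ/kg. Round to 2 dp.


LHV = HHV - hfg * 9 * H
Water correction = 2442 * 9 * 0.114 = 2505.492 kJ/kg
LHV = 49835 - 2505.492 = 47329.51 kJ/kg


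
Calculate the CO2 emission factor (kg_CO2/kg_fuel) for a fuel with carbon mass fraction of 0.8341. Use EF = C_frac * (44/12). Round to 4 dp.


EF = C_frac * (M_CO2 / M_C)
EF = 0.8341 * (44/12)
EF = 0.8341 * 3.666667 = 3.0584 kg_CO2/kg_fuel


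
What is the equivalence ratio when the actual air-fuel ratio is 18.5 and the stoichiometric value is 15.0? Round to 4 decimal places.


phi = AFR_stoich / AFR_actual
phi = 15.0 / 18.5 = 0.8108


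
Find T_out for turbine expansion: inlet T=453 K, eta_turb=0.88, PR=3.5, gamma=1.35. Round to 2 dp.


T_out = T_in * (1 - eta * (1 - PR^(-(gamma-1)/gamma)))
Exponent = -(1.35-1)/1.35 = -0.25925926
PR^exp = 3.5^(-0.25925926) = 0.72267881
Factor = 1 - 0.88*(1 - 0.72267881) = 0.75595735
T_out = 453 * 0.75595735 = 342.45 K


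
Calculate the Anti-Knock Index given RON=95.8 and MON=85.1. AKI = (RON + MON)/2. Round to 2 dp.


AKI = (RON + MON) / 2
AKI = (95.8 + 85.1) / 2
AKI = 180.9 / 2 = 90.45


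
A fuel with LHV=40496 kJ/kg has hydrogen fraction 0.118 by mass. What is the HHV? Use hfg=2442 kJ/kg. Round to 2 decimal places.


HHV = LHV + hfg * 9 * H
Water addition = 2442 * 9 * 0.118 = 2593.404 kJ/kg
HHV = 40496 + 2593.404 = 43089.40 kJ/kg


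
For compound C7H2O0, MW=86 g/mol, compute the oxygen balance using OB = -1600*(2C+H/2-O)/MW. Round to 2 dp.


OB = -1600 * (2C + H/2 - O) / MW
Inner = 2*7 + 2/2 - 0 = 15.00
OB = -1600 * 15.00 / 86 = -279.07%


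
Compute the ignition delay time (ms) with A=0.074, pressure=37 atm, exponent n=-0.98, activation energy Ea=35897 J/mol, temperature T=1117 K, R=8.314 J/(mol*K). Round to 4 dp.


tau = A * P^n * exp(Ea/(R*T))
P^n = 37^(-0.98) = 0.02905108
Ea/(R*T) = 35897/(8.314*1117) = 3.865405
exp(Ea/(R*T)) = 47.722578
tau = 0.074 * 0.02905108 * 47.722578 = 0.1026 ms


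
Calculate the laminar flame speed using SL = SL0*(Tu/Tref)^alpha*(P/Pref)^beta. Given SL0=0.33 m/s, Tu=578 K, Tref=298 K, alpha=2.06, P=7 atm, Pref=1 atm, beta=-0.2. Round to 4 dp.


SL = SL0 * (Tu/Tref)^alpha * (P/Pref)^beta
T ratio = 578/298 = 1.93959732
(T ratio)^alpha = 1.93959732^2.06 = 3.914586
(P/Pref)^beta = 7^(-0.2) = 0.677611
SL = 0.33 * 3.914586 * 0.677611 = 0.8753 m/s


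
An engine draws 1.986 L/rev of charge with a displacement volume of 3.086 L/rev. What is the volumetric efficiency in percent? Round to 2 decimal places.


eta_v = (V_actual / V_disp) * 100
Ratio = 1.986 / 3.086 = 0.6436
eta_v = 0.6436 * 100 = 64.36%


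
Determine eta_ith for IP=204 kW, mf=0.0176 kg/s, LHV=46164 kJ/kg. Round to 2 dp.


eta_ith = (IP / (mf * LHV)) * 100
Denominator = 0.0176 * 46164 = 812.4864 kW
eta_ith = (204 / 812.4864) * 100 = 25.11%


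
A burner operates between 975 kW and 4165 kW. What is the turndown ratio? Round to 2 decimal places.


TDR = Q_max / Q_min
TDR = 4165 / 975 = 4.27


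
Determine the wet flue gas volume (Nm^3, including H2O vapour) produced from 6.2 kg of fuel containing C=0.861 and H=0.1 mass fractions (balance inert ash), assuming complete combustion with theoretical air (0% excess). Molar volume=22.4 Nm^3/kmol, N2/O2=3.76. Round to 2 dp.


Per kg fuel: CO2 = (C/12 kmol)*22.4 = (0.861/12)*22.4 = 1.60720 Nm^3
Per kg fuel: H2O = (H/2 kmol)*22.4 = (0.1/2)*22.4 = 1.12000 Nm^3
O2 needed per kg fuel = C/12 + H/4 = 0.861/12 + 0.1/4 = 0.09675000 kmol
Per kg fuel: N2 = O2*3.76*22.4 = 0.09675000*3.76*22.4 = 8.14867 Nm^3
Total per kg = 1.60720 + 1.12000 + 8.14867 = 10.87587 Nm^3
Total = 10.87587 * 6.2 = 67.43 Nm^3


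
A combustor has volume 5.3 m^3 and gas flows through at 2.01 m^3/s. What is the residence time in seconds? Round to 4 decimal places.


tau = V / Q_flow
tau = 5.3 / 2.01 = 2.6368 s


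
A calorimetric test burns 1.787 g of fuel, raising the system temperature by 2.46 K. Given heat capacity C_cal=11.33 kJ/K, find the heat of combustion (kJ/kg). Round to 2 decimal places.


Hc = C_cal * delta_T / m_fuel
Q_released = 11.33 * 2.46 = 27.8718 kJ
m_fuel = 1.787 g = 1.787/1000 kg = 0.001787 kg
Hc = 27.8718 / 0.001787 = 15596.98 kJ/kg


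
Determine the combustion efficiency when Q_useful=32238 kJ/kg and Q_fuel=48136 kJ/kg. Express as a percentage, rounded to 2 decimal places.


Efficiency = (Q_useful / Q_fuel) * 100
Efficiency = (32238 / 48136) * 100
Efficiency = 0.6697 * 100 = 66.97%


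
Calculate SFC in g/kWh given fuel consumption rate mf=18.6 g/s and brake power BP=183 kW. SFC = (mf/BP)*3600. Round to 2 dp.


SFC = (mf / BP) * 3600
Rate = 18.6 / 183 = 0.101639 g/(s*kW)
SFC = 0.101639 * 3600 = 365.90 g/kWh


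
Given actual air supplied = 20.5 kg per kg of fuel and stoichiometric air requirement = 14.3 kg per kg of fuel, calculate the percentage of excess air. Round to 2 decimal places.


Excess air = actual - stoichiometric = 20.5 - 14.3 = 6.20 kg/kg fuel
Excess air % = (excess / stoich) * 100 = (6.20 / 14.3) * 100 = 43.36%


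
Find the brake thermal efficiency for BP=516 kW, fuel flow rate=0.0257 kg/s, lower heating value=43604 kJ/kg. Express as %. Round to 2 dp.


eta_BTE = (BP / (mf * LHV)) * 100
Denominator = 0.0257 * 43604 = 1120.6228 kW
eta_BTE = (516 / 1120.6228) * 100 = 46.05%


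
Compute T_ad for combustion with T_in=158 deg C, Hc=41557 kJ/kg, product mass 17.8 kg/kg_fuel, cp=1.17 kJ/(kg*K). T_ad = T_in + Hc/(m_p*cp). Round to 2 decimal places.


T_ad = T_in + Hc / (m_p * cp)
Denominator = 17.8 * 1.17 = 20.8260
Temperature rise = 41557 / 20.8260 = 1995.44 K
T_ad = 158 + 1995.44 = 2153.44 deg C


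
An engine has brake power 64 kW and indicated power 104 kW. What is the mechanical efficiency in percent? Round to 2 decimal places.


eta_mech = (BP / IP) * 100
Ratio = 64 / 104 = 0.6154
eta_mech = 0.6154 * 100 = 61.54%


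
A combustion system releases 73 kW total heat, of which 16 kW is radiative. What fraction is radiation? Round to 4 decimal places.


f_rad = Q_rad / Q_total
f_rad = 16 / 73 = 0.2192


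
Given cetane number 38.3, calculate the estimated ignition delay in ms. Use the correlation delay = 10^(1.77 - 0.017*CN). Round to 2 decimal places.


delay = 10^(1.77 - 0.017*CN)
Exponent = 1.77 - 0.017*38.3 = 1.1189
delay = 10^1.1189 = 13.15 ms


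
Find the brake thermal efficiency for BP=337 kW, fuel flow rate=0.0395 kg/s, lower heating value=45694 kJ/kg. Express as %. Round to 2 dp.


eta_BTE = (BP / (mf * LHV)) * 100
Denominator = 0.0395 * 45694 = 1804.9130 kW
eta_BTE = (337 / 1804.9130) * 100 = 18.67%


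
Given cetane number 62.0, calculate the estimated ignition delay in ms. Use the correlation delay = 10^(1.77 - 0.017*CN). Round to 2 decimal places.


delay = 10^(1.77 - 0.017*CN)
Exponent = 1.77 - 0.017*62.0 = 0.7160
delay = 10^0.7160 = 5.20 ms


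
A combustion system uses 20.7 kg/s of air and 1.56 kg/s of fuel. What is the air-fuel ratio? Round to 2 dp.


AFR = m_air / m_fuel
AFR = 20.7 / 1.56 = 13.27


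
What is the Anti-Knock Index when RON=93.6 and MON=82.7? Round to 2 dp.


AKI = (RON + MON) / 2
AKI = (93.6 + 82.7) / 2
AKI = 176.3 / 2 = 88.15


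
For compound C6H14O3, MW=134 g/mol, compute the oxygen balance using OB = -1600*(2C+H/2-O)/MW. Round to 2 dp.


OB = -1600 * (2C + H/2 - O) / MW
Inner = 2*6 + 14/2 - 3 = 16.00
OB = -1600 * 16.00 / 134 = -191.04%


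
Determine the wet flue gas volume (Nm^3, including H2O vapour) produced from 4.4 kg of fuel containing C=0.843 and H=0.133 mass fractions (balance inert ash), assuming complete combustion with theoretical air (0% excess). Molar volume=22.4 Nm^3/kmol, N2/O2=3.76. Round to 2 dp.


Per kg fuel: CO2 = (C/12 kmol)*22.4 = (0.843/12)*22.4 = 1.57360 Nm^3
Per kg fuel: H2O = (H/2 kmol)*22.4 = (0.133/2)*22.4 = 1.48960 Nm^3
O2 needed per kg fuel = C/12 + H/4 = 0.843/12 + 0.133/4 = 0.10350000 kmol
Per kg fuel: N2 = O2*3.76*22.4 = 0.10350000*3.76*22.4 = 8.71718 Nm^3
Total per kg = 1.57360 + 1.48960 + 8.71718 = 11.78038 Nm^3
Total = 11.78038 * 4.4 = 51.83 Nm^3


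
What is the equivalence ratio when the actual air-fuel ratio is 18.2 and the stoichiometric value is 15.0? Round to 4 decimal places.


phi = AFR_stoich / AFR_actual
phi = 15.0 / 18.2 = 0.8242


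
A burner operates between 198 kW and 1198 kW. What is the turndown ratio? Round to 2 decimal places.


TDR = Q_max / Q_min
TDR = 1198 / 198 = 6.05


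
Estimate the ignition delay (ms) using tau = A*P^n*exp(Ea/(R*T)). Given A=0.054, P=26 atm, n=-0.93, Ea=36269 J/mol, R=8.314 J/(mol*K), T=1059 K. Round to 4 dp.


tau = A * P^n * exp(Ea/(R*T))
P^n = 26^(-0.93) = 0.04831420
Ea/(R*T) = 36269/(8.314*1059) = 4.119359
exp(Ea/(R*T)) = 61.519772
tau = 0.054 * 0.04831420 * 61.519772 = 0.1605 ms


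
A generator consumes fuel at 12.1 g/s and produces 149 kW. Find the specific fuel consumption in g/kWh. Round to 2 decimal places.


SFC = (mf / BP) * 3600
Rate = 12.1 / 149 = 0.081208 g/(s*kW)
SFC = 0.081208 * 3600 = 292.35 g/kWh


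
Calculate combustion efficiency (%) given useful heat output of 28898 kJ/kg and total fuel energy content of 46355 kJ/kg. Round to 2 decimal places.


Efficiency = (Q_useful / Q_fuel) * 100
Efficiency = (28898 / 46355) * 100
Efficiency = 0.6234 * 100 = 62.34%


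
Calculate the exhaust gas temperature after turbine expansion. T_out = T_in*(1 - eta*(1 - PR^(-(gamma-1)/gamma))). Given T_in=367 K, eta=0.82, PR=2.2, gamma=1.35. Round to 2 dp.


T_out = T_in * (1 - eta * (1 - PR^(-(gamma-1)/gamma)))
Exponent = -(1.35-1)/1.35 = -0.25925926
PR^exp = 2.2^(-0.25925926) = 0.81512413
Factor = 1 - 0.82*(1 - 0.81512413) = 0.84840179
T_out = 367 * 0.84840179 = 311.36 K


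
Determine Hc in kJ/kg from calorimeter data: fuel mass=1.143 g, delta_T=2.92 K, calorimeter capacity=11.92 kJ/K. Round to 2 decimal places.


Hc = C_cal * delta_T / m_fuel
Q_released = 11.92 * 2.92 = 34.8064 kJ
m_fuel = 1.143 g = 1.143/1000 kg = 0.001143 kg
Hc = 34.8064 / 0.001143 = 30451.79 kJ/kg


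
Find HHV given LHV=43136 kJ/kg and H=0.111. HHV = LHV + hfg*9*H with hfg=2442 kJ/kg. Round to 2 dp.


HHV = LHV + hfg * 9 * H
Water addition = 2442 * 9 * 0.111 = 2439.558 kJ/kg
HHV = 43136 + 2439.558 = 45575.56 kJ/kg


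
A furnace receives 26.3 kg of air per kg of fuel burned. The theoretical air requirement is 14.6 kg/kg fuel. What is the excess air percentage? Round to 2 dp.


Excess air = actual - stoichiometric = 26.3 - 14.6 = 11.70 kg/kg fuel
Excess air % = (excess / stoich) * 100 = (11.70 / 14.6) * 100 = 80.14%


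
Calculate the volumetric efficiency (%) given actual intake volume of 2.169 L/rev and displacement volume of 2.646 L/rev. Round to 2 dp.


eta_v = (V_actual / V_disp) * 100
Ratio = 2.169 / 2.646 = 0.8197
eta_v = 0.8197 * 100 = 81.97%


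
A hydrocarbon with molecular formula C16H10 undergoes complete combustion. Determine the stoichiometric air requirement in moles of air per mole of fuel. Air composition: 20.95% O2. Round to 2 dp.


Balanced combustion: C16H10 + 18.5 O2 -> 16 CO2 + 5 H2O
O2 needed = C + H/4 = 16 + 10/4 = 18.50 moles
Air moles = O2 / 0.2095 = 18.50 / 0.2095 = 88.31 moles air


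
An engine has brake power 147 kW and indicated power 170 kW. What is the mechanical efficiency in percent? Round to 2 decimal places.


eta_mech = (BP / IP) * 100
Ratio = 147 / 170 = 0.8647
eta_mech = 0.8647 * 100 = 86.47%


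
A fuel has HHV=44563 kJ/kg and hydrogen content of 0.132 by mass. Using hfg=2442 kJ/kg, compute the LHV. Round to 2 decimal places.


LHV = HHV - hfg * 9 * H
Water correction = 2442 * 9 * 0.132 = 2901.096 kJ/kg
LHV = 44563 - 2901.096 = 41661.90 kJ/kg


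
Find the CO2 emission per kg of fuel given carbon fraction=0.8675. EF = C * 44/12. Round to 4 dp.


EF = C_frac * (M_CO2 / M_C)
EF = 0.8675 * (44/12)
EF = 0.8675 * 3.666667 = 3.1808 kg_CO2/kg_fuel


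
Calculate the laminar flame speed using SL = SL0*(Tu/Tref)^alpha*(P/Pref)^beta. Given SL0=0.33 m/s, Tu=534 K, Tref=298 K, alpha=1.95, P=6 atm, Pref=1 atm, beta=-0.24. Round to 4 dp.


SL = SL0 * (Tu/Tref)^alpha * (P/Pref)^beta
T ratio = 534/298 = 1.79194631
(T ratio)^alpha = 1.79194631^1.95 = 3.118773
(P/Pref)^beta = 6^(-0.24) = 0.650495
SL = 0.33 * 3.118773 * 0.650495 = 0.6695 m/s


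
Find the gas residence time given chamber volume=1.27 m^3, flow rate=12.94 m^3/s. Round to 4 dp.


tau = V / Q_flow
tau = 1.27 / 12.94 = 0.0981 s


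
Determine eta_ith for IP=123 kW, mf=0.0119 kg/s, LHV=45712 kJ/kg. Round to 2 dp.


eta_ith = (IP / (mf * LHV)) * 100
Denominator = 0.0119 * 45712 = 543.9728 kW
eta_ith = (123 / 543.9728) * 100 = 22.61%


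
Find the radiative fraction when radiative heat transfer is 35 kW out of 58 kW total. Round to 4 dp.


f_rad = Q_rad / Q_total
f_rad = 35 / 58 = 0.6034


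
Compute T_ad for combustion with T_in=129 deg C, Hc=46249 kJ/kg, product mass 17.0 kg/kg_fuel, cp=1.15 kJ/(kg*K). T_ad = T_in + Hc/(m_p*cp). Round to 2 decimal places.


T_ad = T_in + Hc / (m_p * cp)
Denominator = 17.0 * 1.15 = 19.5500
Temperature rise = 46249 / 19.5500 = 2365.68 K
T_ad = 129 + 2365.68 = 2494.68 deg C


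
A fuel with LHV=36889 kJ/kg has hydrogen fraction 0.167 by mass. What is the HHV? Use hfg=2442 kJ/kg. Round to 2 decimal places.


HHV = LHV + hfg * 9 * H
Water addition = 2442 * 9 * 0.167 = 3670.326 kJ/kg
HHV = 36889 + 3670.326 = 40559.33 kJ/kg


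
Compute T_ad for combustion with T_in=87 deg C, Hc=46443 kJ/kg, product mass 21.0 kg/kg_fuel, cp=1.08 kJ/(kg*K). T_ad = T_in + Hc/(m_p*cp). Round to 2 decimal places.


T_ad = T_in + Hc / (m_p * cp)
Denominator = 21.0 * 1.08 = 22.6800
Temperature rise = 46443 / 22.6800 = 2047.75 K
T_ad = 87 + 2047.75 = 2134.75 deg C


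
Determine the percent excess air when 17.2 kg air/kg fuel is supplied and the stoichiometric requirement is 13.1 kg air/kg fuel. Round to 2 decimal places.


Excess air = actual - stoichiometric = 17.2 - 13.1 = 4.10 kg/kg fuel
Excess air % = (excess / stoich) * 100 = (4.10 / 13.1) * 100 = 31.30%


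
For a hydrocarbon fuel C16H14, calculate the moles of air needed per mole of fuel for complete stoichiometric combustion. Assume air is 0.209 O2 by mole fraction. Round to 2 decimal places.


Balanced combustion: C16H14 + 19.5 O2 -> 16 CO2 + 7 H2O
O2 needed = C + H/4 = 16 + 14/4 = 19.50 moles
Air moles = O2 / 0.209 = 19.50 / 0.209 = 93.30 moles air


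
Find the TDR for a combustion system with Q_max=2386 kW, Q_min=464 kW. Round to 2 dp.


TDR = Q_max / Q_min
TDR = 2386 / 464 = 5.14


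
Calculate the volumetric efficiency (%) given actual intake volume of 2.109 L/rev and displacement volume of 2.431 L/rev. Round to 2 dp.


eta_v = (V_actual / V_disp) * 100
Ratio = 2.109 / 2.431 = 0.8675
eta_v = 0.8675 * 100 = 86.75%


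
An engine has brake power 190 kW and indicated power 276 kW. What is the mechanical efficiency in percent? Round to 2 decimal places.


eta_mech = (BP / IP) * 100
Ratio = 190 / 276 = 0.6884
eta_mech = 0.6884 * 100 = 68.84%


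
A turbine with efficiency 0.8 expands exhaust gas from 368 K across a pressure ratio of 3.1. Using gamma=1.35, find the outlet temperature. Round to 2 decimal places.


T_out = T_in * (1 - eta * (1 - PR^(-(gamma-1)/gamma)))
Exponent = -(1.35-1)/1.35 = -0.25925926
PR^exp = 3.1^(-0.25925926) = 0.74577862
Factor = 1 - 0.8*(1 - 0.74577862) = 0.79662290
T_out = 368 * 0.79662290 = 293.16 K


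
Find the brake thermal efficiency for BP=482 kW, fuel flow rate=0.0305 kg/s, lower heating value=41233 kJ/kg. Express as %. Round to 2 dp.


eta_BTE = (BP / (mf * LHV)) * 100
Denominator = 0.0305 * 41233 = 1257.6065 kW
eta_BTE = (482 / 1257.6065) * 100 = 38.33%


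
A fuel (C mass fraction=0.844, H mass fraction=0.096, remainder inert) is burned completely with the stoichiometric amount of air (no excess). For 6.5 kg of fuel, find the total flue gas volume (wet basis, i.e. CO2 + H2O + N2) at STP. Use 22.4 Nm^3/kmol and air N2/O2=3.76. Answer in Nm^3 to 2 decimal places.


Per kg fuel: CO2 = (C/12 kmol)*22.4 = (0.844/12)*22.4 = 1.57547 Nm^3
Per kg fuel: H2O = (H/2 kmol)*22.4 = (0.096/2)*22.4 = 1.07520 Nm^3
O2 needed per kg fuel = C/12 + H/4 = 0.844/12 + 0.096/4 = 0.09433333 kmol
Per kg fuel: N2 = O2*3.76*22.4 = 0.09433333*3.76*22.4 = 7.94513 Nm^3
Total per kg = 1.57547 + 1.07520 + 7.94513 = 10.59580 Nm^3
Total = 10.59580 * 6.5 = 68.87 Nm^3


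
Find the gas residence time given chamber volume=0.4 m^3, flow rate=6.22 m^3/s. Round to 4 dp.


tau = V / Q_flow
tau = 0.4 / 6.22 = 0.0643 s


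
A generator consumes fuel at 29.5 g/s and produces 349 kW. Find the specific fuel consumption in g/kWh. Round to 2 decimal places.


SFC = (mf / BP) * 3600
Rate = 29.5 / 349 = 0.084527 g/(s*kW)
SFC = 0.084527 * 3600 = 304.30 g/kWh


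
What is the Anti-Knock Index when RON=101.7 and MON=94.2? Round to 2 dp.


AKI = (RON + MON) / 2
AKI = (101.7 + 94.2) / 2
AKI = 195.9 / 2 = 97.95


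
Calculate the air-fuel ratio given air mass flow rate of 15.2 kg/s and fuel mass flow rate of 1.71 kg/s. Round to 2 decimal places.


AFR = m_air / m_fuel
AFR = 15.2 / 1.71 = 8.89


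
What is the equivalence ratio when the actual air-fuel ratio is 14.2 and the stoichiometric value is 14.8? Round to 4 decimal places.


phi = AFR_stoich / AFR_actual
phi = 14.8 / 14.2 = 1.0423


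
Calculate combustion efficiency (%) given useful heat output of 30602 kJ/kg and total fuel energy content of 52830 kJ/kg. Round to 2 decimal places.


Efficiency = (Q_useful / Q_fuel) * 100
Efficiency = (30602 / 52830) * 100
Efficiency = 0.5793 * 100 = 57.93%


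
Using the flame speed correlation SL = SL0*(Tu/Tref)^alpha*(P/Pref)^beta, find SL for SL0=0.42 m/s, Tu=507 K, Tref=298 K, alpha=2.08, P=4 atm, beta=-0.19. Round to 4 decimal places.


SL = SL0 * (Tu/Tref)^alpha * (P/Pref)^beta
T ratio = 507/298 = 1.70134228
(T ratio)^alpha = 1.70134228^2.08 = 3.020277
(P/Pref)^beta = 4^(-0.19) = 0.768438
SL = 0.42 * 3.020277 * 0.768438 = 0.9748 m/s


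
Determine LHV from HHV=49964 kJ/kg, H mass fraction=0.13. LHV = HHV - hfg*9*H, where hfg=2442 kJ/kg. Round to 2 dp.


LHV = HHV - hfg * 9 * H
Water correction = 2442 * 9 * 0.13 = 2857.140 kJ/kg
LHV = 49964 - 2857.140 = 47106.86 kJ/kg


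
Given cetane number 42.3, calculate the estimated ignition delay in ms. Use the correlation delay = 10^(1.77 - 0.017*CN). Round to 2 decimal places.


delay = 10^(1.77 - 0.017*CN)
Exponent = 1.77 - 0.017*42.3 = 1.0509
delay = 10^1.0509 = 11.24 ms


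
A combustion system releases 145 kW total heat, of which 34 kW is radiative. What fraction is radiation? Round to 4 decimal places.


f_rad = Q_rad / Q_total
f_rad = 34 / 145 = 0.2345


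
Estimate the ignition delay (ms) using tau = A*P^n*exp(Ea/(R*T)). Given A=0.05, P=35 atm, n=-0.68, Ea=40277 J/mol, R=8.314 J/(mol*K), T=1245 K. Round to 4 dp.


tau = A * P^n * exp(Ea/(R*T))
P^n = 35^(-0.68) = 0.08913202
Ea/(R*T) = 40277/(8.314*1245) = 3.891148
exp(Ea/(R*T)) = 48.967066
tau = 0.05 * 0.08913202 * 48.967066 = 0.2182 ms


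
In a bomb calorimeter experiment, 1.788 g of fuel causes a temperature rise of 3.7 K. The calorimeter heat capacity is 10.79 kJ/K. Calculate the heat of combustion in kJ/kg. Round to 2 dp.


Hc = C_cal * delta_T / m_fuel
Q_released = 10.79 * 3.7 = 39.9230 kJ
m_fuel = 1.788 g = 1.788/1000 kg = 0.001788 kg
Hc = 39.9230 / 0.001788 = 22328.30 kJ/kg


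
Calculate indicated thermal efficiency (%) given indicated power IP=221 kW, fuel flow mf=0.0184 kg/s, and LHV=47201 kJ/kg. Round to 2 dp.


eta_ith = (IP / (mf * LHV)) * 100
Denominator = 0.0184 * 47201 = 868.4984 kW
eta_ith = (221 / 868.4984) * 100 = 25.45%


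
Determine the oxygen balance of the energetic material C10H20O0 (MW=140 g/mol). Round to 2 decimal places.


OB = -1600 * (2C + H/2 - O) / MW
Inner = 2*10 + 20/2 - 0 = 30.00
OB = -1600 * 30.00 / 140 = -342.86%


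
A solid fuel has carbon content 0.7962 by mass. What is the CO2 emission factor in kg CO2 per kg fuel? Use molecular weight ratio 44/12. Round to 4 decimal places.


EF = C_frac * (M_CO2 / M_C)
EF = 0.7962 * (44/12)
EF = 0.7962 * 3.666667 = 2.9194 kg_CO2/kg_fuel


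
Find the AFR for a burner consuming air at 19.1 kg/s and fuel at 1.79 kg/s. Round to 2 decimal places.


AFR = m_air / m_fuel
AFR = 19.1 / 1.79 = 10.67


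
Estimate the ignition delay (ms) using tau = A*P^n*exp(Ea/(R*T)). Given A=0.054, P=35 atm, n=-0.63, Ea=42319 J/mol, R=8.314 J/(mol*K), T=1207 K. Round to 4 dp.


tau = A * P^n * exp(Ea/(R*T))
P^n = 35^(-0.63) = 0.10647242
Ea/(R*T) = 42319/(8.314*1207) = 4.217141
exp(Ea/(R*T)) = 67.839244
tau = 0.054 * 0.10647242 * 67.839244 = 0.3900 ms


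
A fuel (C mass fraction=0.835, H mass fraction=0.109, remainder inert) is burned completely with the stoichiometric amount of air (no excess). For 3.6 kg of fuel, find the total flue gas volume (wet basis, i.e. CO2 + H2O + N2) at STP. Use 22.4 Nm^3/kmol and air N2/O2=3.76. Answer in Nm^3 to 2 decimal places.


Per kg fuel: CO2 = (C/12 kmol)*22.4 = (0.835/12)*22.4 = 1.55867 Nm^3
Per kg fuel: H2O = (H/2 kmol)*22.4 = (0.109/2)*22.4 = 1.22080 Nm^3
O2 needed per kg fuel = C/12 + H/4 = 0.835/12 + 0.109/4 = 0.09683333 kmol
Per kg fuel: N2 = O2*3.76*22.4 = 0.09683333*3.76*22.4 = 8.15569 Nm^3
Total per kg = 1.55867 + 1.22080 + 8.15569 = 10.93516 Nm^3
Total = 10.93516 * 3.6 = 39.37 Nm^3


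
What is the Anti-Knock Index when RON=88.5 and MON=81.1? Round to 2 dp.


AKI = (RON + MON) / 2
AKI = (88.5 + 81.1) / 2
AKI = 169.6 / 2 = 84.80


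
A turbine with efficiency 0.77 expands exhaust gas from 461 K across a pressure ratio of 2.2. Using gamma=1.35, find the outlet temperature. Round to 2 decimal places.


T_out = T_in * (1 - eta * (1 - PR^(-(gamma-1)/gamma)))
Exponent = -(1.35-1)/1.35 = -0.25925926
PR^exp = 2.2^(-0.25925926) = 0.81512413
Factor = 1 - 0.77*(1 - 0.81512413) = 0.85764558
T_out = 461 * 0.85764558 = 395.37 K


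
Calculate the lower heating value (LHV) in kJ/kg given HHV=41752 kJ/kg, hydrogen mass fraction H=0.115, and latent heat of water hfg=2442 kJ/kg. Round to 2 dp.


LHV = HHV - hfg * 9 * H
Water correction = 2442 * 9 * 0.115 = 2527.470 kJ/kg
LHV = 41752 - 2527.470 = 39224.53 kJ/kg


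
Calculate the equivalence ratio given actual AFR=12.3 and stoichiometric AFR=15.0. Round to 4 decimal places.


phi = AFR_stoich / AFR_actual
phi = 15.0 / 12.3 = 1.2195


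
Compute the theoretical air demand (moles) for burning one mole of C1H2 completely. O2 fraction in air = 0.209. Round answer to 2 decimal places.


Balanced combustion: C1H2 + 1.5 O2 -> 1 CO2 + 1 H2O
O2 needed = C + H/4 = 1 + 2/4 = 1.50 moles
Air moles = O2 / 0.209 = 1.50 / 0.209 = 7.18 moles air


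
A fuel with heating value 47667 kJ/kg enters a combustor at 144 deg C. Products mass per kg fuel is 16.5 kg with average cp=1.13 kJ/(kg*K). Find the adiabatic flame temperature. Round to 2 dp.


T_ad = T_in + Hc / (m_p * cp)
Denominator = 16.5 * 1.13 = 18.6450
Temperature rise = 47667 / 18.6450 = 2556.56 K
T_ad = 144 + 2556.56 = 2700.56 deg C


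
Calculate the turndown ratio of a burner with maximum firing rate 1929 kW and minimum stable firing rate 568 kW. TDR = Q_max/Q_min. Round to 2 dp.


TDR = Q_max / Q_min
TDR = 1929 / 568 = 3.40


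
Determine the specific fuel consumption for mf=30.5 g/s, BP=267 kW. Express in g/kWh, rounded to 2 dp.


SFC = (mf / BP) * 3600
Rate = 30.5 / 267 = 0.114232 g/(s*kW)
SFC = 0.114232 * 3600 = 411.24 g/kWh


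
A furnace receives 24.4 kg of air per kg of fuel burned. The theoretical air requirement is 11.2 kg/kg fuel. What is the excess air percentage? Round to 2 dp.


Excess air = actual - stoichiometric = 24.4 - 11.2 = 13.20 kg/kg fuel
Excess air % = (excess / stoich) * 100 = (13.20 / 11.2) * 100 = 117.86%


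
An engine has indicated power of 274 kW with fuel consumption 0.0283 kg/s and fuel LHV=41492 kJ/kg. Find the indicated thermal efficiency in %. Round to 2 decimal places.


eta_ith = (IP / (mf * LHV)) * 100
Denominator = 0.0283 * 41492 = 1174.2236 kW
eta_ith = (274 / 1174.2236) * 100 = 23.33%


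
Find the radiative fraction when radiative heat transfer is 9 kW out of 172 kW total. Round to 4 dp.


f_rad = Q_rad / Q_total
f_rad = 9 / 172 = 0.0523


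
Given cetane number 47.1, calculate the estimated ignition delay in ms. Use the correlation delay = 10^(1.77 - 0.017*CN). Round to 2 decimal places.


delay = 10^(1.77 - 0.017*CN)
Exponent = 1.77 - 0.017*47.1 = 0.9693
delay = 10^0.9693 = 9.32 ms


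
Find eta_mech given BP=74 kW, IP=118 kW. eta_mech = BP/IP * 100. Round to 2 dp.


eta_mech = (BP / IP) * 100
Ratio = 74 / 118 = 0.6271
eta_mech = 0.6271 * 100 = 62.71%


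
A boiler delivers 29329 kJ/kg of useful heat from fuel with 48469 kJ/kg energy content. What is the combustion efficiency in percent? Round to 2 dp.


Efficiency = (Q_useful / Q_fuel) * 100
Efficiency = (29329 / 48469) * 100
Efficiency = 0.6051 * 100 = 60.51%


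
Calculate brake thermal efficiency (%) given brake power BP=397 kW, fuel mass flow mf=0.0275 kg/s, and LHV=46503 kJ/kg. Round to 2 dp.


eta_BTE = (BP / (mf * LHV)) * 100
Denominator = 0.0275 * 46503 = 1278.8325 kW
eta_BTE = (397 / 1278.8325) * 100 = 31.04%


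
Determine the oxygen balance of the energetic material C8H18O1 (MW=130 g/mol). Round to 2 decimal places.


OB = -1600 * (2C + H/2 - O) / MW
Inner = 2*8 + 18/2 - 1 = 24.00
OB = -1600 * 24.00 / 130 = -295.38%


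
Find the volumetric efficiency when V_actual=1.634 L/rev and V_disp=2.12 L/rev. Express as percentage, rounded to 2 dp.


eta_v = (V_actual / V_disp) * 100
Ratio = 1.634 / 2.12 = 0.7708
eta_v = 0.7708 * 100 = 77.08%


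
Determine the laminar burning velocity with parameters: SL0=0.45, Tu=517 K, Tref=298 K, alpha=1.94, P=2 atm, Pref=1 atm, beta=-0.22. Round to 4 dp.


SL = SL0 * (Tu/Tref)^alpha * (P/Pref)^beta
T ratio = 517/298 = 1.73489933
(T ratio)^alpha = 1.73489933^1.94 = 2.912005
(P/Pref)^beta = 2^(-0.22) = 0.858565
SL = 0.45 * 2.912005 * 0.858565 = 1.1251 m/s


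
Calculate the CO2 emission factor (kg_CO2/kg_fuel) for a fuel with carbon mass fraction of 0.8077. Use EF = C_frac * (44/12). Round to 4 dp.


EF = C_frac * (M_CO2 / M_C)
EF = 0.8077 * (44/12)
EF = 0.8077 * 3.666667 = 2.9616 kg_CO2/kg_fuel


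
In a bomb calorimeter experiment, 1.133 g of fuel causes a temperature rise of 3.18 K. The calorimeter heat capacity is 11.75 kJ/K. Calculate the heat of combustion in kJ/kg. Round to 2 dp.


Hc = C_cal * delta_T / m_fuel
Q_released = 11.75 * 3.18 = 37.3650 kJ
m_fuel = 1.133 g = 1.133/1000 kg = 0.001133 kg
Hc = 37.3650 / 0.001133 = 32978.82 kJ/kg


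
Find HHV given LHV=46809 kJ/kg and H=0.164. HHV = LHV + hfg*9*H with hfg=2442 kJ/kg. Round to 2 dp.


HHV = LHV + hfg * 9 * H
Water addition = 2442 * 9 * 0.164 = 3604.392 kJ/kg
HHV = 46809 + 3604.392 = 50413.39 kJ/kg


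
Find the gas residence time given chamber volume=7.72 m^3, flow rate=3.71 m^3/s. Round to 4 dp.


tau = V / Q_flow
tau = 7.72 / 3.71 = 2.0809 s


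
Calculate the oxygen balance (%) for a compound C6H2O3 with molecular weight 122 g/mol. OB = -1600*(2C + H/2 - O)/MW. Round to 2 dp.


OB = -1600 * (2C + H/2 - O) / MW
Inner = 2*6 + 2/2 - 3 = 10.00
OB = -1600 * 10.00 / 122 = -131.15%


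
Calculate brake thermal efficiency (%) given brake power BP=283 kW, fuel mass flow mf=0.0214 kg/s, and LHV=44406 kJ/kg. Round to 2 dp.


eta_BTE = (BP / (mf * LHV)) * 100
Denominator = 0.0214 * 44406 = 950.2884 kW
eta_BTE = (283 / 950.2884) * 100 = 29.78%


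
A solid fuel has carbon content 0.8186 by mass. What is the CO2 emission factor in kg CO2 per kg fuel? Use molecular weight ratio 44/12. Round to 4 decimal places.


EF = C_frac * (M_CO2 / M_C)
EF = 0.8186 * (44/12)
EF = 0.8186 * 3.666667 = 3.0015 kg_CO2/kg_fuel


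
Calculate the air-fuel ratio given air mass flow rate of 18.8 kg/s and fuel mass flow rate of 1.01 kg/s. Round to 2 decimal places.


AFR = m_air / m_fuel
AFR = 18.8 / 1.01 = 18.61


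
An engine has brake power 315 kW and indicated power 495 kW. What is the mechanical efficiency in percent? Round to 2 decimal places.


eta_mech = (BP / IP) * 100
Ratio = 315 / 495 = 0.6364
eta_mech = 0.6364 * 100 = 63.64%


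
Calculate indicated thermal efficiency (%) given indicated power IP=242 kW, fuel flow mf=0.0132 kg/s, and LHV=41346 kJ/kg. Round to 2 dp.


eta_ith = (IP / (mf * LHV)) * 100
Denominator = 0.0132 * 41346 = 545.7672 kW
eta_ith = (242 / 545.7672) * 100 = 44.34%


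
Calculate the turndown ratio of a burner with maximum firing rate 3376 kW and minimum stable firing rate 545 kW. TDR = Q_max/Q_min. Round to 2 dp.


TDR = Q_max / Q_min
TDR = 3376 / 545 = 6.19


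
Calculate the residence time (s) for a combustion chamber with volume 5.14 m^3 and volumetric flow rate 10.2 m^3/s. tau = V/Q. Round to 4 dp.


tau = V / Q_flow
tau = 5.14 / 10.2 = 0.5039 s


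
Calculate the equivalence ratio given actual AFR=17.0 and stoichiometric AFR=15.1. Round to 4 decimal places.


phi = AFR_stoich / AFR_actual
phi = 15.1 / 17.0 = 0.8882


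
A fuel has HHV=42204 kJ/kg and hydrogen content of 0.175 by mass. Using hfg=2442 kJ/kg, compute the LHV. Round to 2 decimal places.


LHV = HHV - hfg * 9 * H
Water correction = 2442 * 9 * 0.175 = 3846.150 kJ/kg
LHV = 42204 - 3846.150 = 38357.85 kJ/kg


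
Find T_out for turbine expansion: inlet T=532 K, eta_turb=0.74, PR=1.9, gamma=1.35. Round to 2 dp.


T_out = T_in * (1 - eta * (1 - PR^(-(gamma-1)/gamma)))
Exponent = -(1.35-1)/1.35 = -0.25925926
PR^exp = 1.9^(-0.25925926) = 0.84670193
Factor = 1 - 0.74*(1 - 0.84670193) = 0.88655943
T_out = 532 * 0.88655943 = 471.65 K


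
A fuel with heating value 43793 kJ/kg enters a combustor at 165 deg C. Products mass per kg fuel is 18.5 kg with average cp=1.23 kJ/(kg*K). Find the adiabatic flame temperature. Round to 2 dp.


T_ad = T_in + Hc / (m_p * cp)
Denominator = 18.5 * 1.23 = 22.7550
Temperature rise = 43793 / 22.7550 = 1924.54 K
T_ad = 165 + 1924.54 = 2089.54 deg C


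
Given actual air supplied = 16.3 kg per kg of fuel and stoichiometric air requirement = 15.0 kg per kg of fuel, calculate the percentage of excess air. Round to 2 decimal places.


Excess air = actual - stoichiometric = 16.3 - 15.0 = 1.30 kg/kg fuel
Excess air % = (excess / stoich) * 100 = (1.30 / 15.0) * 100 = 8.67%


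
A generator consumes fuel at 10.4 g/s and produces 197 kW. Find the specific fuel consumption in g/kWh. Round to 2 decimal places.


SFC = (mf / BP) * 3600
Rate = 10.4 / 197 = 0.052792 g/(s*kW)
SFC = 0.052792 * 3600 = 190.05 g/kWh


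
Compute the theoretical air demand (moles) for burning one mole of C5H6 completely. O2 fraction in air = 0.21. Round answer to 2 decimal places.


Balanced combustion: C5H6 + 6.5 O2 -> 5 CO2 + 3 H2O
O2 needed = C + H/4 = 5 + 6/4 = 6.50 moles
Air moles = O2 / 0.21 = 6.50 / 0.21 = 30.95 moles air
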